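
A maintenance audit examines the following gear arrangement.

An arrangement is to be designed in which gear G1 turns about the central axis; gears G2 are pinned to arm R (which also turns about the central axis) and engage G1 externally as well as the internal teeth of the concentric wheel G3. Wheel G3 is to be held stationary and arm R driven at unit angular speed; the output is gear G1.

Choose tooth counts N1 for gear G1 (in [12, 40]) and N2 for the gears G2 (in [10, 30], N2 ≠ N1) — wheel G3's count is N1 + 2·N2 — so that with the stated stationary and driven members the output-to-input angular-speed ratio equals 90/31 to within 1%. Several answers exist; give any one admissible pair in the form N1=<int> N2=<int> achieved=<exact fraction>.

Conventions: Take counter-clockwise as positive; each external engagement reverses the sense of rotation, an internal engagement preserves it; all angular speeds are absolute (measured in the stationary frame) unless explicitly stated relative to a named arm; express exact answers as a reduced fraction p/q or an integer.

N1=31 N2=14 achieved=90/31

design class (target 90/31): planetary set
Willis with ω_ring = 0: ω_sun/ω_arm = (N1+N3)/N1; set equal to 90/31  ⇒  N3/N1 = 90/31 − 1 = 59/31
N3 = N1 + 2·N2  ⇒  N2/N1 = (N3/N1 − 1)/2 = (59/31 − 1)/2 = 14/31
smallest multiple with N1 ≥ 12 and N2 ≥ 10: k = 1  ⇒  N1 = 1·31 = 31, N2 = 1·14 = 14 (N1 ≤ 40, N2 ≤ 30, N2 ≠ N1 ✓), N3 = 31 + 2·14 = 59
check: (N1+N3)/N1 with N1 = 31, N3 = 59 gives 90/31; |achieved − target| = 0 ≤ 9/310 ✓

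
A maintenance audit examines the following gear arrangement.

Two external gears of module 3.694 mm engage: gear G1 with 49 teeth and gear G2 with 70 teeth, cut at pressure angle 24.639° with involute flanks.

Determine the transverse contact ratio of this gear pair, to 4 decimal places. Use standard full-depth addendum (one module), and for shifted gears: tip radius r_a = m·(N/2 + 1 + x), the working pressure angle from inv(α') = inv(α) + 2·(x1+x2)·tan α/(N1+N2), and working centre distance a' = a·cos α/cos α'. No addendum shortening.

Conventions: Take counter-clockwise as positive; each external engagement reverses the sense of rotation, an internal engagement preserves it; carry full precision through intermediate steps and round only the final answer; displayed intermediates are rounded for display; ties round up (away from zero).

1.5643

recognized (one external pair, fixed centres): single-mesh tooth geometry, m = 3.694, N1 = 49, N2 = 70
base radii: r_b1 = 82.262932, r_b2 = 117.518475
tip radii: r_a1 = 94.197000, r_a2 = 132.984000
no profile shift: α' = α, a' = a
action lengths: √(r_a1²−r_b1²) = 45.889920, √(r_a2²−r_b2²) = 62.242689
base pitch p_b = π·m·cos α = 10.548434
CR = (45.889920 + 62.242689 − 219.793000·sin 24.63900°)/10.548434 = 1.564308
contact ratio ≈ 1.5643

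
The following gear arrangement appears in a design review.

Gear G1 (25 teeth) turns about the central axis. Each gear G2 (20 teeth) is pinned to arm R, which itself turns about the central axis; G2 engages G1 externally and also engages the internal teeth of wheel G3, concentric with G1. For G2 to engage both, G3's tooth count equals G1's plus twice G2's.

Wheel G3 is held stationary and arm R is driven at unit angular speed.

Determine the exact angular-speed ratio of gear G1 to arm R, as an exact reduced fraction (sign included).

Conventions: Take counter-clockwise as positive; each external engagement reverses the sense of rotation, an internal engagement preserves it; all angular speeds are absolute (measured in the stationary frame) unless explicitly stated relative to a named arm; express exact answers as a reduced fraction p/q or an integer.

18/5

class = planetary set [G3 = 25+2·20 = 65; Willis about the carrier]
ring teeth: 25 + 2·20 = 65
25(ω_sun−ω_arm) = −65(ω_ring−ω_arm),  ω_ring = 0, ω_arm = 1
ω_sun = 1 − (65/25)(0−1) = 18/5
ω_out/ω_in = 18/5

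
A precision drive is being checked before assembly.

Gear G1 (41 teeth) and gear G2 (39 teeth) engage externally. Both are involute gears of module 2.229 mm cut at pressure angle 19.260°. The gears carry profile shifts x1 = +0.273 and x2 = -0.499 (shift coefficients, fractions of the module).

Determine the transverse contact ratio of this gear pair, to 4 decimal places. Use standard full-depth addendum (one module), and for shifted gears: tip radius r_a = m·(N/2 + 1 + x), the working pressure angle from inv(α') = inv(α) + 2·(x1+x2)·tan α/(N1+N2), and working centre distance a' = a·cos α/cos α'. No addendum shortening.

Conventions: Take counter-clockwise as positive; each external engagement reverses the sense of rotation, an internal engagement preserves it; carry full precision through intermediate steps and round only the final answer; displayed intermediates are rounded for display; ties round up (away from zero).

class = single-mesh tooth geometry [involute pair 41T × 39T, m = 2.229]
base radii: r_b1 = 43.137046, r_b2 = 41.032800
tip radii: r_a1 = 48.532017, r_a2 = 44.582229
inv(α') = inv(19.260°) + 2·(+0.273-0.499)·tan α/(41+39) = 0.01128687  ⇒  α' = 18.28099°
a' = a·cos α / cos α' = 89.1600·cos 19.260°/cos 18.28099° = 88.643728
action lengths: √(r_a1²−r_b1²) = 22.238524, √(r_a2²−r_b2²) = 17.432283
base pitch p_b = π·m·cos α = 6.610684
CR = (22.238524 + 17.432283 − 88.643728·sin 18.28099°)/6.610684 = 1.794863
contact ratio ≈ 1.7949

1.7949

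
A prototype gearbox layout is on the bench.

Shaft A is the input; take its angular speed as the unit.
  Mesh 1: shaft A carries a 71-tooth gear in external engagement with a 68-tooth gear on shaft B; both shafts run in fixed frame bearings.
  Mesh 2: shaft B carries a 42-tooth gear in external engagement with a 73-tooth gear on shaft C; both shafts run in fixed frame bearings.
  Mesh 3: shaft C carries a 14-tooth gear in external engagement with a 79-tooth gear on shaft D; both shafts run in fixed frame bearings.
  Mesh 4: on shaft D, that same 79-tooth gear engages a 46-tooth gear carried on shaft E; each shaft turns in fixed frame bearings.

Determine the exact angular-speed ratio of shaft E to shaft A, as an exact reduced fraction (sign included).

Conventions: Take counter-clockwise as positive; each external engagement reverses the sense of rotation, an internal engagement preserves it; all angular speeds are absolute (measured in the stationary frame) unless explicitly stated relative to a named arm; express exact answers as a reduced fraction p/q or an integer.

class = fixed-axis compound train [4 meshes; 4 ratios multiply, 4 sense flips]
mesh 1 [71T→68T]: running ratio 71/68, sense −
mesh 2 [42T→73T]: running ratio 1491/2482, sense +
mesh 3 [14T→79T]: running ratio 10437/98039, sense −
mesh 4 [79T→46T]: running ratio 10437/57086, sense +
ω_out/ω_in = 10437/57086

10437/57086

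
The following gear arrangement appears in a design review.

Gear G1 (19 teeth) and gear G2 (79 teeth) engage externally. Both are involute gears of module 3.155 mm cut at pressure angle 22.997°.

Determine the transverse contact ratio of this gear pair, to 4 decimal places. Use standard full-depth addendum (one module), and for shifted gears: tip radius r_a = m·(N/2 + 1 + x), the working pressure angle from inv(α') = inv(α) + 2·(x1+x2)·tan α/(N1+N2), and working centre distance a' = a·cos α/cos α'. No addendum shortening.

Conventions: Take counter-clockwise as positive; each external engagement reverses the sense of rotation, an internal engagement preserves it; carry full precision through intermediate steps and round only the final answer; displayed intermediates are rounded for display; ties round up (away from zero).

1.5577

class = single-mesh tooth geometry [involute pair 19T × 79T, m = 3.155]
base radii: r_b1 = 27.590445, r_b2 = 114.718166
tip radii: r_a1 = 33.127500, r_a2 = 127.777500
no profile shift: α' = α, a' = a
action lengths: √(r_a1²−r_b1²) = 18.335719, √(r_a2²−r_b2²) = 56.274612
base pitch p_b = π·m·cos α = 9.123994
CR = (18.335719 + 56.274612 − 154.595000·sin 22.99700°)/9.123994 = 1.557728
contact ratio ≈ 1.5577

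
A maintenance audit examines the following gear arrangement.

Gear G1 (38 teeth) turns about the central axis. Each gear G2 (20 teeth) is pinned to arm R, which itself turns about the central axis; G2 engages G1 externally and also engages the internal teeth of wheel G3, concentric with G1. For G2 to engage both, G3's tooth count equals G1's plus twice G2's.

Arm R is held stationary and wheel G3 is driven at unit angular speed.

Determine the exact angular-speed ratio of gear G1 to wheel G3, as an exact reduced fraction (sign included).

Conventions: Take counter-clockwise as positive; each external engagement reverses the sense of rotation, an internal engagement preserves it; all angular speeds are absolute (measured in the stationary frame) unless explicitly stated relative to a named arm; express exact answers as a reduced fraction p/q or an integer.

-39/19

recognized (axles ride arm R): planetary set, 38/20/78 teeth
ring teeth: 38 + 2·20 = 78
38(ω_sun−ω_arm) = −78(ω_ring−ω_arm),  ω_arm = 0, ω_ring = 1
ω_sun = 0 − (78/38)(1−0) = -39/19
ω_out/ω_in = -39/19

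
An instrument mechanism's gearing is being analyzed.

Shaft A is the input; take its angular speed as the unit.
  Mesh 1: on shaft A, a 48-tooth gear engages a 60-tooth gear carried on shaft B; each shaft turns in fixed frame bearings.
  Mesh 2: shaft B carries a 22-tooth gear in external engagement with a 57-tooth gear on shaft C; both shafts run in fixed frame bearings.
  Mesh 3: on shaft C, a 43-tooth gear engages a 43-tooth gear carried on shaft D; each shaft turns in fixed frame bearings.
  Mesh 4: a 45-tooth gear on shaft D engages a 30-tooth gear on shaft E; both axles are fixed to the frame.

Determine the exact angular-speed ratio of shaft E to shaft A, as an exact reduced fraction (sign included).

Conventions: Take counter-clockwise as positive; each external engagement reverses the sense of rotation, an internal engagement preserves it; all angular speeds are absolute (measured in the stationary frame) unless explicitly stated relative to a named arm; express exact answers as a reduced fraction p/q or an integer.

class = fixed-axis compound train [4 meshes; 4 ratios multiply, 4 sense flips]
mesh 1 [48T→60T]: running ratio 4/5, sense −
mesh 2 [22T→57T]: running ratio 88/285, sense +
mesh 3 [43T→43T]: running ratio 88/285, sense −
mesh 4 [45T→30T]: running ratio 44/95, sense +
ω_out/ω_in = 44/95

44/95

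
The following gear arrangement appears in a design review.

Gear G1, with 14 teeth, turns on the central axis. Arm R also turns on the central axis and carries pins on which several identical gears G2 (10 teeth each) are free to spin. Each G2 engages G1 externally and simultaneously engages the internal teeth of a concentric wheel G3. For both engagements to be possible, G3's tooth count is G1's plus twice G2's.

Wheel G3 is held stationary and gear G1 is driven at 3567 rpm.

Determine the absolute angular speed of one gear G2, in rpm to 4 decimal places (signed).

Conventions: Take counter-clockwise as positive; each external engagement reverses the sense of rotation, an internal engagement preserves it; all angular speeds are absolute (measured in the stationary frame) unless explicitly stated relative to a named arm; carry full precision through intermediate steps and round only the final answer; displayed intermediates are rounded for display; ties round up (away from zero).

planetary set (14T centre, 10T on arm, 34T internal) — Willis relation
normalise by the input: solve with ω_sun = 1, then scale by 3567 rpm
ring teeth: 14 + 2·10 = 34
14(ω_sun−ω_arm) = −34(ω_ring−ω_arm),  ω_ring = 0, ω_sun = 1
14(1−ω_arm) = −34(0−ω_arm)  ⇒  48·ω_arm = 14  ⇒  ω_arm = 7/24
sun–planet mesh: 14·(1−7/24) = −10·(ω_p−ω_arm)  ⇒  ω_p−ω_arm = -119/120
ω_p = 7/24 − 119/120 = -7/10
scale: ω_p = -7/10 × 3567 rpm = -2496.9000 rpm

-2496.9000 rpm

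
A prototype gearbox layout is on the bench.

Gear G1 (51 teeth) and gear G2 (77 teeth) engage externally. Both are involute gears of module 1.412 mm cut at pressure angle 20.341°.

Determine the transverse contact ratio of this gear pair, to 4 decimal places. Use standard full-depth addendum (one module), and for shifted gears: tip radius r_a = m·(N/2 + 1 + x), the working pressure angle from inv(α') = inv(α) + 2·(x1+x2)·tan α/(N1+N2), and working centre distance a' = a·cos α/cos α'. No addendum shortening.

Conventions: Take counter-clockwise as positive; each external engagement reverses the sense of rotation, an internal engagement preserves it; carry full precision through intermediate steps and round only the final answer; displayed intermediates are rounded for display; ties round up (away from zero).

1.7701

class = single-mesh tooth geometry [involute pair 51T × 77T, m = 1.412]
base radii: r_b1 = 33.760681, r_b2 = 50.972009
tip radii: r_a1 = 37.418000, r_a2 = 55.774000
no profile shift: α' = α, a' = a
action lengths: √(r_a1²−r_b1²) = 16.134532, √(r_a2²−r_b2²) = 22.640525
base pitch p_b = π·m·cos α = 4.159306
CR = (16.134532 + 22.640525 − 90.368000·sin 20.34100°)/4.159306 = 1.770135
contact ratio ≈ 1.7701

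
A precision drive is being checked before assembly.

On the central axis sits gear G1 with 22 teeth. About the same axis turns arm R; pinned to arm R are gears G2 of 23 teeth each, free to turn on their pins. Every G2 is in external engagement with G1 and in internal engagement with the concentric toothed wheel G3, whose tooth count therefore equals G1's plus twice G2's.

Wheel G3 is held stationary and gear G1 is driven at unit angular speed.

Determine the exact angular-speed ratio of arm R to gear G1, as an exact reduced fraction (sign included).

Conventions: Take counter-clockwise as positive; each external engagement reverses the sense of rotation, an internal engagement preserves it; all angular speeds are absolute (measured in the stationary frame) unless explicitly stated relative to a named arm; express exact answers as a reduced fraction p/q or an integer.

topology: planetary set — G1 22T / G2 23T / G3 68T, arm = carrier (Willis)
ring teeth: 22 + 2·23 = 68
22(ω_sun−ω_arm) = −68(ω_ring−ω_arm),  ω_ring = 0, ω_sun = 1
22(1−ω_arm) = −68(0−ω_arm)  ⇒  90·ω_arm = 22  ⇒  ω_arm = 11/45
ω_out/ω_in = 11/45

11/45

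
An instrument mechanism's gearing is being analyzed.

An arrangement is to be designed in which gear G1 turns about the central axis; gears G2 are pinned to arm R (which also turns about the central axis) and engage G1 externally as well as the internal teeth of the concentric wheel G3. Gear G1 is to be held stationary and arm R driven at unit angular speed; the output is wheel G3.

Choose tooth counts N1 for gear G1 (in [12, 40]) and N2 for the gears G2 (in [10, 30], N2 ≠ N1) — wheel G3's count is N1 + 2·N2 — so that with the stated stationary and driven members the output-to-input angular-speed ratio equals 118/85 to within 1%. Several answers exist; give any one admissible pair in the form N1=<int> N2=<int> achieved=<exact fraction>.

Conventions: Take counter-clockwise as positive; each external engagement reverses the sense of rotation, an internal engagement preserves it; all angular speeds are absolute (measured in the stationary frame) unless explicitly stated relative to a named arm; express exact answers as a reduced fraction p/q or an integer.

N1=33 N2=26 achieved=118/85

planetary set to be sized for 118/85 (Willis relation)
Willis with ω_sun = 0: ω_ring/ω_arm = (N1+N3)/N3; set equal to 118/85  ⇒  N3/N1 = 1/(118/85 − 1) = 85/33
N3 = N1 + 2·N2  ⇒  N2/N1 = (N3/N1 − 1)/2 = (85/33 − 1)/2 = 26/33
smallest multiple with N1 ≥ 12 and N2 ≥ 10: k = 1  ⇒  N1 = 1·33 = 33, N2 = 1·26 = 26 (N1 ≤ 40, N2 ≤ 30, N2 ≠ N1 ✓), N3 = 33 + 2·26 = 85
check: (N1+N3)/N3 with N1 = 33, N3 = 85 gives 118/85; |achieved − target| = 0 ≤ 59/4250 ✓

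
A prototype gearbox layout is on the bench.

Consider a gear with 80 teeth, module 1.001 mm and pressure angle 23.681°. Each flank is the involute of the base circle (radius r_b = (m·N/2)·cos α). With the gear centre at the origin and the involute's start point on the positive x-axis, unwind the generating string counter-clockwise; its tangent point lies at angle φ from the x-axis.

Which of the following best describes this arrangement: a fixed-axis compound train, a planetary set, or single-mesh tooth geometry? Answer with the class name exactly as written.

single-mesh involute tooth geometry (80T wheel at module 1.001)
classification: single-mesh tooth geometry

single-mesh tooth geometry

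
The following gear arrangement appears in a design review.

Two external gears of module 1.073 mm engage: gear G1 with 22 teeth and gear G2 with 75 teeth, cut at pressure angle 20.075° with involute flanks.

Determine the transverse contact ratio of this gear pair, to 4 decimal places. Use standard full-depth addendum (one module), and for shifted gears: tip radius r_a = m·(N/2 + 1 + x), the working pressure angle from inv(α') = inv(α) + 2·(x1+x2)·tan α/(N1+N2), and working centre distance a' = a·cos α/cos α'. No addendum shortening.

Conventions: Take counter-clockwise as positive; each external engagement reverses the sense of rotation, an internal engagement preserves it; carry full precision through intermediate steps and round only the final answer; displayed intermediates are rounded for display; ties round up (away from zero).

single-mesh involute tooth geometry (22T engaging 75T at module 1.073)
base radii: r_b1 = 11.085898, r_b2 = 37.792835
tip radii: r_a1 = 12.876000, r_a2 = 41.310500
no profile shift: α' = α, a' = a
action lengths: √(r_a1²−r_b1²) = 6.549369, √(r_a2²−r_b2²) = 16.681098
base pitch p_b = π·m·cos α = 3.166125
CR = (6.549369 + 16.681098 − 52.040500·sin 20.07500°)/3.166125 = 1.695312
contact ratio ≈ 1.6953

1.6953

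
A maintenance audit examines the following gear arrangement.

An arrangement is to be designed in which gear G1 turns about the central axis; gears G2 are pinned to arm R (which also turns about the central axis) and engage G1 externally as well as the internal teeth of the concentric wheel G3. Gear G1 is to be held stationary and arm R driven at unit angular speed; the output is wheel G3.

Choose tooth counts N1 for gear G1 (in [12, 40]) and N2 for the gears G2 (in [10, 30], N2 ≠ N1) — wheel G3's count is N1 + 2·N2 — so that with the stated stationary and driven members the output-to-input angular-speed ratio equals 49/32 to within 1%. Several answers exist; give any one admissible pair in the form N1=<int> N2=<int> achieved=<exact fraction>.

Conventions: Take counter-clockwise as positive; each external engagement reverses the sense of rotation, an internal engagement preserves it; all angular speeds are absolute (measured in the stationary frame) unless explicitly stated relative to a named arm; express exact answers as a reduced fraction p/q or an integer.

class = planetary set [ratio 49/32 wanted; Willis about the carrier]
Willis with ω_sun = 0: ω_ring/ω_arm = (N1+N3)/N3; set equal to 49/32  ⇒  N3/N1 = 1/(49/32 − 1) = 32/17
N3 = N1 + 2·N2  ⇒  N2/N1 = (N3/N1 − 1)/2 = (32/17 − 1)/2 = 15/34
smallest multiple with N1 ≥ 12 and N2 ≥ 10: k = 1  ⇒  N1 = 1·34 = 34, N2 = 1·15 = 15 (N1 ≤ 40, N2 ≤ 30, N2 ≠ N1 ✓), N3 = 34 + 2·15 = 64
check: (N1+N3)/N3 with N1 = 34, N3 = 64 gives 49/32; |achieved − target| = 0 ≤ 49/3200 ✓

N1=34 N2=15 achieved=49/32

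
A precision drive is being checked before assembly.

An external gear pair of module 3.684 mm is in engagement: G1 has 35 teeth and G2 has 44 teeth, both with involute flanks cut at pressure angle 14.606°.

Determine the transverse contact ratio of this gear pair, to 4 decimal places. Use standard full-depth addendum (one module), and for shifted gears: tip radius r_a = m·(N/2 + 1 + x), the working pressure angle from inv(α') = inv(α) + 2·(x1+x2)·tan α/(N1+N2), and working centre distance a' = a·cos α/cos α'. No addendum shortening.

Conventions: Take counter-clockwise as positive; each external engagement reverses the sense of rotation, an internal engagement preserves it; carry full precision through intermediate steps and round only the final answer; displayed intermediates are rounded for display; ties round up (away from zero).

class = single-mesh tooth geometry [involute pair 35T × 44T, m = 3.684]
base radii: r_b1 = 62.386508, r_b2 = 78.428753
tip radii: r_a1 = 68.154000, r_a2 = 84.732000
no profile shift: α' = α, a' = a
action lengths: √(r_a1²−r_b1²) = 27.438865, √(r_a2²−r_b2²) = 32.069339
base pitch p_b = π·m·cos α = 11.199600
CR = (27.438865 + 32.069339 − 145.518000·sin 14.60600°)/11.199600 = 2.036933
contact ratio ≈ 2.0369

2.0369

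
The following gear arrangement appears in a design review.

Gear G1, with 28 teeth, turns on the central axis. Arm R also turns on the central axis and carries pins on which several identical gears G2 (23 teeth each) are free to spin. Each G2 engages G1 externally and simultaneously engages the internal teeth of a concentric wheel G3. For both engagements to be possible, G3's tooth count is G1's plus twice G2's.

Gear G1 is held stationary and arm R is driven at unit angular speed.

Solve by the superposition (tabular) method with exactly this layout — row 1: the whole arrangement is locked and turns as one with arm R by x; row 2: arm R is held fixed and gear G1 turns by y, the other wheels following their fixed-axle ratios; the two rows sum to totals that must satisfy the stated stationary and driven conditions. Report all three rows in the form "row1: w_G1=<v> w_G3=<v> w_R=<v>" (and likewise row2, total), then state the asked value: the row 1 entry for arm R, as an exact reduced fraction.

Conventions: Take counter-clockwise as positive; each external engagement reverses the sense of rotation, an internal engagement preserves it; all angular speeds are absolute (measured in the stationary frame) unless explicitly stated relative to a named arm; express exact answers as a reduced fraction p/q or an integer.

class = planetary set [G3 = 28+2·23 = 74; Willis about the carrier]
superposition row 1 [locked train]: every member turns x
superposition row 2 [arm held]: sun y, ring −(28/74)·y, arm 0
boundary: total ω_sun = x + y = 0 and total ω_arm = x = 1  ⇒  y = -1, x = 1
row 2 ring = −(28/74)·(-1) = 14/37
totals (row 1 + row 2): sun 1 + (-1) = 0, ring 1 + 14/37 = 51/37, arm 1 + 0 = 1
asked cell (row1, arm) = 1

row1: w_G1=1 w_G3=1 w_R=1
row2: w_G1=-1 w_G3=14/37 w_R=0
total: w_G1=0 w_G3=51/37 w_R=1
asked value: 1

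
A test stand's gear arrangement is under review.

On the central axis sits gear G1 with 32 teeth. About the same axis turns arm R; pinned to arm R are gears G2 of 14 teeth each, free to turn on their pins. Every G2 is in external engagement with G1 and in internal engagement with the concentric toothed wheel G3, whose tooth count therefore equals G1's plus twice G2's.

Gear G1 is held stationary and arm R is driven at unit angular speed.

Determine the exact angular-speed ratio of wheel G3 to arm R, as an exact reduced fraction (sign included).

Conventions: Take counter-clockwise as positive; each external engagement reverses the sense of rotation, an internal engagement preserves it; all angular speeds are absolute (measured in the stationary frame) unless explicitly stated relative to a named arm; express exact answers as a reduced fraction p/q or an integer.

23/15

planetary set (32T centre, 14T on arm, 60T internal) — Willis relation
ring teeth: 32 + 2·14 = 60
32(ω_sun−ω_arm) = −60(ω_ring−ω_arm),  ω_sun = 0, ω_arm = 1
ω_ring = 1 − (32/60)(0−1) = 23/15
ω_out/ω_in = 23/15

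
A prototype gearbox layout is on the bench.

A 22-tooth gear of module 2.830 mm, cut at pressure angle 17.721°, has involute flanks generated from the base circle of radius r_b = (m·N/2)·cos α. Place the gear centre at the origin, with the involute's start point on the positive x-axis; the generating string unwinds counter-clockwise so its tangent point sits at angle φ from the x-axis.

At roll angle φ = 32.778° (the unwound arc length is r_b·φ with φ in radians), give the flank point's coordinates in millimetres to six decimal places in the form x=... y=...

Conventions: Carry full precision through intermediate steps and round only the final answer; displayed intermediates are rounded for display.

x=34.115417 y=1.790789

recognized (one wheel, involute flank): single-mesh tooth geometry, m = 2.830, N = 22
pitch radius r_p = m·N/2 = 2.830·22/2 = 31.130000
base radius r_b = r_p·cos α = 31.130000·cos 17.721° = 29.652881
roll angle φ = 32.778° = 0.57208402 rad
x = r_b·(cos φ + φ·sin φ) = 34.115417
y = r_b·(sin φ − φ·cos φ) = 1.790789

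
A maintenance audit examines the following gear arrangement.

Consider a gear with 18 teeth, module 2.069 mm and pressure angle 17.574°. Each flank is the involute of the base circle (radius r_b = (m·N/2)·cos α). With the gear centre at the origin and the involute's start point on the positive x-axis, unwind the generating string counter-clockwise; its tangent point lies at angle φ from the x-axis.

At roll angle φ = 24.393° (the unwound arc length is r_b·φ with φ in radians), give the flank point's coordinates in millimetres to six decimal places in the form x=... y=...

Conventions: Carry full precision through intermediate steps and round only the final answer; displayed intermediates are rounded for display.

class = single-mesh tooth geometry [base-circle involute, m = 2.069, 18T]
pitch radius r_p = m·N/2 = 2.069·18/2 = 18.621000
base radius r_b = r_p·cos α = 18.621000·cos 17.574° = 17.751917
roll angle φ = 24.393° = 0.42573816 rad
x = r_b·(cos φ + φ·sin φ) = 19.288542
y = r_b·(sin φ − φ·cos φ) = 0.448394

x=19.288542 y=0.448394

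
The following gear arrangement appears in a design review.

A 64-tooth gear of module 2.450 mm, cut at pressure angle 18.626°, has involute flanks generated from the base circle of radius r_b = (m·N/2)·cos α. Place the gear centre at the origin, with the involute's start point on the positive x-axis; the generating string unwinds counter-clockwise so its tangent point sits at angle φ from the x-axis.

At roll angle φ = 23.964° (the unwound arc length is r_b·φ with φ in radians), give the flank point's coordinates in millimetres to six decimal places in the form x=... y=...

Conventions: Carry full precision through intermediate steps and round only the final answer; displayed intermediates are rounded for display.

topology: single-mesh involute geometry — m = 2.450, N = 64
pitch radius r_p = m·N/2 = 2.450·64/2 = 78.400000
base radius r_b = r_p·cos α = 78.400000·cos 18.626° = 74.293688
roll angle φ = 23.964° = 0.41825070 rad
x = r_b·(cos φ + φ·sin φ) = 80.510481
y = r_b·(sin φ − φ·cos φ) = 1.780428

x=80.510481 y=1.780428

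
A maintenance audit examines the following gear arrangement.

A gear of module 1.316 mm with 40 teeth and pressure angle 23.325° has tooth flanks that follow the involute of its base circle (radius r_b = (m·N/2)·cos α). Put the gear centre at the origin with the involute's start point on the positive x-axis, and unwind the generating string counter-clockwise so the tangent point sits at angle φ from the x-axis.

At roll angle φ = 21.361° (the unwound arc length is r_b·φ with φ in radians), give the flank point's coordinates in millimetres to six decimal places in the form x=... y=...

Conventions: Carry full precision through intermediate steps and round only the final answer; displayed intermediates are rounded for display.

x=25.790724 y=0.411704

recognized (one wheel, involute flank): single-mesh tooth geometry, m = 1.316, N = 40
pitch radius r_p = m·N/2 = 1.316·40/2 = 26.320000
base radius r_b = r_p·cos α = 26.320000·cos 23.325° = 24.168964
roll angle φ = 21.361° = 0.37281978 rad
x = r_b·(cos φ + φ·sin φ) = 25.790724
y = r_b·(sin φ − φ·cos φ) = 0.411704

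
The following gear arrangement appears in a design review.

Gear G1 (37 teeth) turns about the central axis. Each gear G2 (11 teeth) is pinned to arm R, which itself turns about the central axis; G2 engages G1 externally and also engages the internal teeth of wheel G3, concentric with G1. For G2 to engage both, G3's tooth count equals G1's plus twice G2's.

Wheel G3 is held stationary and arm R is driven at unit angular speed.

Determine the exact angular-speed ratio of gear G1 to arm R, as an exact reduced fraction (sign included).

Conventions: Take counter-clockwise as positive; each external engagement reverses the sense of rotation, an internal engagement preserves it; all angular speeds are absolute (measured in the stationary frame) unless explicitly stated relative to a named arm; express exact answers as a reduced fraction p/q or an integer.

class = planetary set [G3 = 37+2·11 = 59; Willis about the carrier]
ring teeth: 37 + 2·11 = 59
37(ω_sun−ω_arm) = −59(ω_ring−ω_arm),  ω_ring = 0, ω_arm = 1
ω_sun = 1 − (59/37)(0−1) = 96/37
ω_out/ω_in = 96/37

96/37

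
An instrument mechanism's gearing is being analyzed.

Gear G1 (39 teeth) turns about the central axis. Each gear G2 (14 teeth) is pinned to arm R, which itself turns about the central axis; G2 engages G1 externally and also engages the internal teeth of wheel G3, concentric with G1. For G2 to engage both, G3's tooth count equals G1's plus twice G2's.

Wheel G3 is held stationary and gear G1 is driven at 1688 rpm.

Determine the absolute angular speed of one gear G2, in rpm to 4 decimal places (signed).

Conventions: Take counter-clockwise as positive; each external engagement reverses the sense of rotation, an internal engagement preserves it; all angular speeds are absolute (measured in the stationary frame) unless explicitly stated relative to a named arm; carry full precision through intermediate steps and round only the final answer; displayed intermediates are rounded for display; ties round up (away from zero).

-2351.1429 rpm

planetary set (39T centre, 14T on arm, 67T internal) — Willis relation
normalise by the input: solve with ω_sun = 1, then scale by 1688 rpm
ring teeth: 39 + 2·14 = 67
39(ω_sun−ω_arm) = −67(ω_ring−ω_arm),  ω_ring = 0, ω_sun = 1
39(1−ω_arm) = −67(0−ω_arm)  ⇒  106·ω_arm = 39  ⇒  ω_arm = 39/106
sun–planet mesh: 39·(1−39/106) = −14·(ω_p−ω_arm)  ⇒  ω_p−ω_arm = -2613/1484
ω_p = 39/106 − 2613/1484 = -39/28
scale: ω_p = -39/28 × 1688 rpm = -2351.1429 rpm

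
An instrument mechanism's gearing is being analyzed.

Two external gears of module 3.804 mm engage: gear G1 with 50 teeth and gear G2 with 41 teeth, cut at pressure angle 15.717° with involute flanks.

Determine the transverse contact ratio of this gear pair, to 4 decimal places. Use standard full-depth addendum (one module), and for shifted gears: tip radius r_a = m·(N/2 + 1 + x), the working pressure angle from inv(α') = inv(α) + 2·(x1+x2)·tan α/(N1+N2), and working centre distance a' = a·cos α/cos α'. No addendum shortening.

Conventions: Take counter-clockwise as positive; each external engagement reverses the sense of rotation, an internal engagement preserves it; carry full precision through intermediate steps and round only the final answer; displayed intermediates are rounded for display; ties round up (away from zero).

single-mesh involute tooth geometry (50T engaging 41T at module 3.804)
base radii: r_b1 = 91.544346, r_b2 = 75.066363
tip radii: r_a1 = 98.904000, r_a2 = 81.786000
no profile shift: α' = α, a' = a
action lengths: √(r_a1²−r_b1²) = 37.438403, √(r_a2²−r_b2²) = 32.465226
base pitch p_b = π·m·cos α = 11.503802
CR = (37.438403 + 32.465226 − 173.082000·sin 15.71700°)/11.503802 = 2.000915
contact ratio ≈ 2.0009

2.0009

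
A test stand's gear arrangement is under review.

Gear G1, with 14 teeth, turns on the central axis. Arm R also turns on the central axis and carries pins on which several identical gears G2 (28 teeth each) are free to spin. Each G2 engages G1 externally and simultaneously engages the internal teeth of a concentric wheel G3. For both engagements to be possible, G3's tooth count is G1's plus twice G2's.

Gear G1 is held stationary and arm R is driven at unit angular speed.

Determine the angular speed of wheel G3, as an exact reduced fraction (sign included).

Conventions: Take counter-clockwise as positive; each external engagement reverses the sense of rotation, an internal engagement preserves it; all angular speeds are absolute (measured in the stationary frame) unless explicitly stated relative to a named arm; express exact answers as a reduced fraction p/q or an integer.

6/5

planetary set (14T centre, 28T on arm, 70T internal) — Willis relation
ring teeth: 14 + 2·28 = 70
14(ω_sun−ω_arm) = −70(ω_ring−ω_arm),  ω_sun = 0, ω_arm = 1
ω_ring = 1 − (14/70)(0−1) = 6/5
exact speed ratio = 6/5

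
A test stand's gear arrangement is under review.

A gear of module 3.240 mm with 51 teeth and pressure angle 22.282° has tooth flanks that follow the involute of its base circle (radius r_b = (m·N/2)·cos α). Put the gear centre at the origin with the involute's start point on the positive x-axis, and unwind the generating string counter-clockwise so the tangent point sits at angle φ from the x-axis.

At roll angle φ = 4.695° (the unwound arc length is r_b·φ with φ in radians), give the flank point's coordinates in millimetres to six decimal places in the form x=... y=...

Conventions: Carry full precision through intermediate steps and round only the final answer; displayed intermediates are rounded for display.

x=76.706913 y=0.014012

topology: single-mesh involute geometry — m = 3.240, N = 51
pitch radius r_p = m·N/2 = 3.240·51/2 = 82.620000
base radius r_b = r_p·cos α = 82.620000·cos 22.282° = 76.450672
roll angle φ = 4.695° = 0.08194321 rad
x = r_b·(cos φ + φ·sin φ) = 76.706913
y = r_b·(sin φ − φ·cos φ) = 0.014012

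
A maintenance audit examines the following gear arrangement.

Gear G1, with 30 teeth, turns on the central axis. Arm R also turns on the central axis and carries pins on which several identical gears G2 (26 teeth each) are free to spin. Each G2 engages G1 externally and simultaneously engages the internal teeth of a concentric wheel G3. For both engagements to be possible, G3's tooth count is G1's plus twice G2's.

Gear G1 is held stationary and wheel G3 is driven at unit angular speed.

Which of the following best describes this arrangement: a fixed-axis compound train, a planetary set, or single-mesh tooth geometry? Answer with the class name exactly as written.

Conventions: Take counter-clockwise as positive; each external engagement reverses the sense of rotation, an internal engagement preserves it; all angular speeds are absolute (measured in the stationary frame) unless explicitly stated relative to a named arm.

planetary set

class = planetary set [G3 = 30+2·26 = 82; Willis about the carrier]
classification: planetary set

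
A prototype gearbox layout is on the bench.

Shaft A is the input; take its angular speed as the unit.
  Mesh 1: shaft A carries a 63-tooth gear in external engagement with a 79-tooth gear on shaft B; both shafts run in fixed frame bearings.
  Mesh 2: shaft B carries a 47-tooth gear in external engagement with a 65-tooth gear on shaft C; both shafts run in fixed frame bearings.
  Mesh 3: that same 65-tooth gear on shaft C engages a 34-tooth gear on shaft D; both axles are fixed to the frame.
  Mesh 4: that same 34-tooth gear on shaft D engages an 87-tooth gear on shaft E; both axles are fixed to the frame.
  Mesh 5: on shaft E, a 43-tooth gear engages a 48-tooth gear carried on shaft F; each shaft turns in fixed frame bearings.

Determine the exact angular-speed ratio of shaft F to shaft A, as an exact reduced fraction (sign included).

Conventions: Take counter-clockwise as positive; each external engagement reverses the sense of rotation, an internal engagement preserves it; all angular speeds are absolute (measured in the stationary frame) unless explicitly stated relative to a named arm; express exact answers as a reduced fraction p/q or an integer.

-14147/36656

class = fixed-axis compound train [5 meshes; 5 ratios multiply, 5 sense flips]
mesh 1 [63T→79T]: running ratio 63/79, sense −
mesh 2 [47T→65T]: running ratio 2961/5135, sense +
mesh 3 [65T→34T]: running ratio 2961/2686, sense −
mesh 4 [34T→87T]: running ratio 987/2291, sense +
mesh 5 [43T→48T]: running ratio 14147/36656, sense −
ω_out/ω_in = -14147/36656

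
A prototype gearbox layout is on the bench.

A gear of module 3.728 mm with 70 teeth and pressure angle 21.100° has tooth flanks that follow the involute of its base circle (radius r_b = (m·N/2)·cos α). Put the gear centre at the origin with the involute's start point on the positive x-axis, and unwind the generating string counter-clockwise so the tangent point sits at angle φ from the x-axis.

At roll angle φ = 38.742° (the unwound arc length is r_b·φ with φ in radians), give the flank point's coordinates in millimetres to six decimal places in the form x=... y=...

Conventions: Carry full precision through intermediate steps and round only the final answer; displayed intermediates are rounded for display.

x=146.459436 y=11.980444

single-mesh involute tooth geometry (70T wheel at module 3.728)
pitch radius r_p = m·N/2 = 3.728·70/2 = 130.480000
base radius r_b = r_p·cos α = 130.480000·cos 21.100° = 121.731777
roll angle φ = 38.742° = 0.67617546 rad
x = r_b·(cos φ + φ·sin φ) = 146.459436
y = r_b·(sin φ − φ·cos φ) = 11.980444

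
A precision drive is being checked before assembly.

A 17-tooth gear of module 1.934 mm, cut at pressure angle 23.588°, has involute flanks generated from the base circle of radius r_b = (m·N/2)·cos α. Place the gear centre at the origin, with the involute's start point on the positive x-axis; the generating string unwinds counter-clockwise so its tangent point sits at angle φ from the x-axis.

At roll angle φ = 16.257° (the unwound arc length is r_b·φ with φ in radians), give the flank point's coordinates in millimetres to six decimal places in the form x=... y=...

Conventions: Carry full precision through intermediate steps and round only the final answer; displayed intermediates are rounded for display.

topology: single-mesh involute geometry — m = 1.934, N = 17
pitch radius r_p = m·N/2 = 1.934·17/2 = 16.439000
base radius r_b = r_p·cos α = 16.439000·cos 23.588° = 15.065465
roll angle φ = 16.257° = 0.28373818 rad
x = r_b·(cos φ + φ·sin φ) = 15.659754
y = r_b·(sin φ − φ·cos φ) = 0.113793

x=15.659754 y=0.113793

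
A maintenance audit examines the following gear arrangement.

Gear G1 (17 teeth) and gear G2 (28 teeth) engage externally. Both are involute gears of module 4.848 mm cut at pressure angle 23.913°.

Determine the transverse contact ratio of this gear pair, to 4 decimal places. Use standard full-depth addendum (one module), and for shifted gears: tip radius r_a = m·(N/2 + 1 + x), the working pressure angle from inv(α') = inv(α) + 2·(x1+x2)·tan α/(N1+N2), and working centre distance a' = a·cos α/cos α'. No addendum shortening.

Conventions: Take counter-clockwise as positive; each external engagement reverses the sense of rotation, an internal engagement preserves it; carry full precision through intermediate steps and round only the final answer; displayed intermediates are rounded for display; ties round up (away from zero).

recognized (one external pair, fixed centres): single-mesh tooth geometry, m = 4.848, N1 = 17, N2 = 28
base radii: r_b1 = 37.670788, r_b2 = 62.046004
tip radii: r_a1 = 46.056000, r_a2 = 72.720000
no profile shift: α' = α, a' = a
action lengths: √(r_a1²−r_b1²) = 26.496544, √(r_a2²−r_b2²) = 37.927455
base pitch p_b = π·m·cos α = 13.923091
CR = (26.496544 + 37.927455 − 109.080000·sin 23.91300°)/13.923091 = 1.451440
contact ratio ≈ 1.4514

1.4514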